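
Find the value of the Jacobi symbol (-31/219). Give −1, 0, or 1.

First reduce: -31 ≡ 188 (mod 219).
Pull out 2^2: since 219 ≡ 3 (mod 8), (2/219) = -1, so (2/219)^2 = +1.
Reciprocity: 47 ≡ 3 and 219 ≡ 3 (mod 4), so (47/219) = −(219/47).
Reduce top mod 47: now compute (31/47).
Reciprocity: 31 ≡ 3 and 47 ≡ 3 (mod 4), so (31/47) = −(47/31).
Reduce top mod 31: now compute (16/31).
Pull out 2^4: since 31 ≡ 7 (mod 8), (2/31) = +1, so (2/31)^4 = +1.
Reached (1/31) = 1. Collecting the sign flips along the way, the symbol is +1.

1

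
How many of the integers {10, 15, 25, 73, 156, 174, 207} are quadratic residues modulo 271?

(10/271) = +1 → QR.
(15/271) = -1 → non-residue.
(25/271) = +1 → QR.
(73/271) = -1 → non-residue.
(156/271) = +1 → QR.
(174/271) = +1 → QR.
(207/271) = -1 → non-residue.
Total quadratic residues among the 7: 4.

4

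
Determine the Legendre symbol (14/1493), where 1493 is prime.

Pull out 2: since 1493 ≡ 5 (mod 8), (2/1493) = -1.
Reciprocity: 7 ≡ 3 and 1493 ≡ 1 (mod 4), so (7/1493) = +(1493/7).
Reduce top mod 7: now compute (2/7).
Pull out 2: since 7 ≡ 7 (mod 8), (2/7) = +1.
Reached (1/7) = 1. Collecting the sign flips along the way, the symbol is -1.

-1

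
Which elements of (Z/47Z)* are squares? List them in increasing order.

1,2,3,4,6,7,8,9,12,14,16,17,18,21,24,25,27,28,32,34,36,37,42

Square k = 1,…,23 (k and 47−k give the same square):
1²=1, 2²=4, 3²=9, 4²=16, 5²=25, 6²=36, 7²≡2, 8²≡17, 9²≡34, 10²≡6, 11²≡27, 12²≡3, 13²≡28, 14²≡8, 15²≡37, 16²≡21, 17²≡7, 18²≡42, 19²≡32, 20²≡24, 21²≡18, 22²≡14, 23²≡12 (mod 47).
So the quadratic residues mod 47 are {1, 2, 3, 4, 6, 7, 8, 9, 12, 14, 16, 17, 18, 21, 24, 25, 27, 28, 32, 34, 36, 37, 42}.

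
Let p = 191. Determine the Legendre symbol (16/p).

Pull out 2^4: since 191 ≡ 7 (mod 8), (2/191) = +1, so (2/191)^4 = +1.
Reached (1/191) = 1. Collecting the sign flips along the way, the symbol is +1.

1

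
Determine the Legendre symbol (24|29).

Pull out 2^3: since 29 ≡ 5 (mod 8), (2/29) = -1, so (2/29)^3 = -1.
Reciprocity: 3 ≡ 3 and 29 ≡ 1 (mod 4), so (3/29) = +(29/3).
Reduce top mod 3: now compute (2/3).
Pull out 2: since 3 ≡ 3 (mod 8), (2/3) = -1.
Reached (1/3) = 1. Collecting the sign flips along the way, the symbol is +1.

1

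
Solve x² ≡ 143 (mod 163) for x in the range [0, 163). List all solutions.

Since 163 ≡ 3 (mod 4), a square root of 143 is 143^((163+1)/4) = 143^41 mod 163.
Repeated squaring: 143^2≡74, 143^4≡97, 143^8≡118, 143^16≡69, 143^32≡34 (mod 163).
143^41 = 143^(32+8+1) ≡ 119 (mod 163).
Check: 119² = 14161 ≡ 143 (mod 163). The two roots are 44 and 119.

44, 119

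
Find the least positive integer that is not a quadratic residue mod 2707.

(2/2707) = −1, so 2 is the smallest positive non-residue mod 2707.

2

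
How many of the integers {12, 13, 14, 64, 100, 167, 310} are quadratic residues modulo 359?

3

(12/359) = +1 → QR.
(13/359) = -1 → non-residue.
(14/359) = -1 → non-residue.
(64/359) = +1 → QR.
(100/359) = +1 → QR.
(167/359) = -1 → non-residue.
(310/359) = -1 → non-residue.
Total quadratic residues among the 7: 3.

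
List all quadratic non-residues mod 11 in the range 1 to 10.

2, 6, 7, 8, 10

Square k = 1,…,5 (k and 11−k give the same square):
1²=1, 2²=4, 3²=9, 4²≡5, 5²≡3 (mod 11).
The residues are {1, 3, 4, 5, 9}; the non-residues are the remaining 5 nonzero classes.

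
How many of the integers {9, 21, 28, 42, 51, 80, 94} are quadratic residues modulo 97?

(9/97) = +1 → QR.
(21/97) = -1 → non-residue.
(28/97) = -1 → non-residue.
(42/97) = -1 → non-residue.
(51/97) = -1 → non-residue.
(80/97) = -1 → non-residue.
(94/97) = +1 → QR.
Total quadratic residues among the 7: 2.

2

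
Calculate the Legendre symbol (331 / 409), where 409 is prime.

-1

Reciprocity: 331 ≡ 3 and 409 ≡ 1 (mod 4), so (331/409) = +(409/331).
Reduce top mod 331: now compute (78/331).
Pull out 2: since 331 ≡ 3 (mod 8), (2/331) = -1.
Reciprocity: 39 ≡ 3 and 331 ≡ 3 (mod 4), so (39/331) = −(331/39).
Reduce top mod 39: now compute (19/39).
Reciprocity: 19 ≡ 3 and 39 ≡ 3 (mod 4), so (19/39) = −(39/19).
Reduce top mod 19: now compute (1/19).
Reached (1/19) = 1. Collecting the sign flips along the way, the symbol is -1.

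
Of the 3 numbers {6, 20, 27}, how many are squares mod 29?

2

(6/29) = +1 → QR.
(20/29) = +1 → QR.
(27/29) = -1 → non-residue.
Total quadratic residues among the 3: 2.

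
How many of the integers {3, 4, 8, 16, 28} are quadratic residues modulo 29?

3

(3/29) = -1 → non-residue.
(4/29) = +1 → QR.
(8/29) = -1 → non-residue.
(16/29) = +1 → QR.
(28/29) = +1 → QR.
Total quadratic residues among the 5: 3.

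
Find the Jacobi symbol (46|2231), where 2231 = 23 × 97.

Pull out 2: since 2231 ≡ 7 (mod 8), (2/2231) = +1.
Reciprocity: 23 ≡ 3 and 2231 ≡ 3 (mod 4), so (23/2231) = −(2231/23).
Reduce top mod 23: now compute (0/23).
Top reduces to 0: gcd > 1, so the symbol is 0.

0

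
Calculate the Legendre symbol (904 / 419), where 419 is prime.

1

First reduce: 904 ≡ 66 (mod 419).
Pull out 2: since 419 ≡ 3 (mod 8), (2/419) = -1.
Reciprocity: 33 ≡ 1 and 419 ≡ 3 (mod 4), so (33/419) = +(419/33).
Reduce top mod 33: now compute (23/33).
Reciprocity: 23 ≡ 3 and 33 ≡ 1 (mod 4), so (23/33) = +(33/23).
Reduce top mod 23: now compute (10/23).
Pull out 2: since 23 ≡ 7 (mod 8), (2/23) = +1.
Reciprocity: 5 ≡ 1 and 23 ≡ 3 (mod 4), so (5/23) = +(23/5).
Reduce top mod 5: now compute (3/5).
Reciprocity: 3 ≡ 3 and 5 ≡ 1 (mod 4), so (3/5) = +(5/3).
Reduce top mod 3: now compute (2/3).
Pull out 2: since 3 ≡ 3 (mod 8), (2/3) = -1.
Reached (1/3) = 1. Collecting the sign flips along the way, the symbol is +1.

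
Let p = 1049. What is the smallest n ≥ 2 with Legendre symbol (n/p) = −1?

(2/1049) = +1, so 2 is a residue.
(3/1049) = −1, so 3 is the smallest positive non-residue mod 1049.

3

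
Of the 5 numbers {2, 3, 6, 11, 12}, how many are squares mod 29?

1

(2/29) = -1 → non-residue.
(3/29) = -1 → non-residue.
(6/29) = +1 → QR.
(11/29) = -1 → non-residue.
(12/29) = -1 → non-residue.
Total quadratic residues among the 5: 1.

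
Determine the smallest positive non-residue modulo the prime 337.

5

(2/337) = +1, so 2 is a residue.
(3/337) = +1, so 3 is a residue.
(4/337) = +1, so 4 is a residue.
(5/337) = −1, so 5 is the smallest positive non-residue mod 337.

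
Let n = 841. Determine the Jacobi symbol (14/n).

Pull out 2: since 841 ≡ 1 (mod 8), (2/841) = +1.
Reciprocity: 7 ≡ 3 and 841 ≡ 1 (mod 4), so (7/841) = +(841/7).
Reduce top mod 7: now compute (1/7).
Reached (1/7) = 1. Collecting the sign flips along the way, the symbol is +1.

1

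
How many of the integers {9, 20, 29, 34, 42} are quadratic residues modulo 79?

3

(9/79) = +1 → QR.
(20/79) = +1 → QR.
(29/79) = -1 → non-residue.
(34/79) = -1 → non-residue.
(42/79) = +1 → QR.
Total quadratic residues among the 5: 3.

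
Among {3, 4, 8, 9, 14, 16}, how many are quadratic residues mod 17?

(3/17) = -1 → non-residue.
(4/17) = +1 → QR.
(8/17) = +1 → QR.
(9/17) = +1 → QR.
(14/17) = -1 → non-residue.
(16/17) = +1 → QR.
Total quadratic residues among the 6: 4.

4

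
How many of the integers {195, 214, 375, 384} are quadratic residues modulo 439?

0

(195/439) = -1 → non-residue.
(214/439) = -1 → non-residue.
(375/439) = -1 → non-residue.
(384/439) = -1 → non-residue.
Total quadratic residues among the 4: 0.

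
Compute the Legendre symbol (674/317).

1

Euler's criterion: (674/317) ≡ 40^158 (mod 317).
40^2 ≡ 15 (mod 317)
40^4 ≡ 225 (mod 317)
40^8 ≡ 222 (mod 317)
40^16 ≡ 149 (mod 317)
40^32 ≡ 11 (mod 317)
40^64 ≡ 121 (mod 317)
40^128 ≡ 59 (mod 317)
40^158 = 40^(128+16+8+4+2) ≡ 1 (mod 317).
Result is 1, so (674/317) = 1.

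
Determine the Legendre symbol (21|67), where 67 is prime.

1

Reciprocity: 21 ≡ 1 and 67 ≡ 3 (mod 4), so (21/67) = +(67/21).
Reduce top mod 21: now compute (4/21).
Pull out 2^2: since 21 ≡ 5 (mod 8), (2/21) = -1, so (2/21)^2 = +1.
Reached (1/21) = 1. Collecting the sign flips along the way, the symbol is +1.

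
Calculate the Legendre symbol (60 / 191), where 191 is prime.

1

Euler's criterion: (60/191) ≡ 60^95 (mod 191).
60^2 ≡ 162 (mod 191)
60^4 ≡ 77 (mod 191)
60^8 ≡ 8 (mod 191)
60^16 ≡ 64 (mod 191)
60^32 ≡ 85 (mod 191)
60^64 ≡ 158 (mod 191)
60^95 = 60^(64+16+8+4+2+1) ≡ 1 (mod 191).
Result is 1, so (60/191) = 1.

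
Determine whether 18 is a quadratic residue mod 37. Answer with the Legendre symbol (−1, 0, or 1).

Euler's criterion: (18/37) ≡ 18^18 (mod 37).
18^2 ≡ 28 (mod 37)
18^4 ≡ 7 (mod 37)
18^8 ≡ 12 (mod 37)
18^16 ≡ 33 (mod 37)
18^18 = 18^(16+2) ≡ 36 (mod 37).
Result is 36 ≡ −1, so (18/37) = −1.

-1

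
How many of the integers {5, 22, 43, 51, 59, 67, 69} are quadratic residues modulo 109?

3

(5/109) = +1 → QR.
(22/109) = +1 → QR.
(43/109) = +1 → QR.
(51/109) = -1 → non-residue.
(59/109) = -1 → non-residue.
(67/109) = -1 → non-residue.
(69/109) = -1 → non-residue.
Total quadratic residues among the 7: 3.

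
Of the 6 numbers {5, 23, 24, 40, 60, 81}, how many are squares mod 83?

(5/83) = -1 → non-residue.
(23/83) = +1 → QR.
(24/83) = -1 → non-residue.
(40/83) = +1 → QR.
(60/83) = -1 → non-residue.
(81/83) = +1 → QR.
Total quadratic residues among the 6: 3.

3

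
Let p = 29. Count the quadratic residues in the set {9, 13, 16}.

3

(9/29) = +1 → QR.
(13/29) = +1 → QR.
(16/29) = +1 → QR.
Total quadratic residues among the 3: 3.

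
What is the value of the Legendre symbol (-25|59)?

Euler's criterion: (-25/59) ≡ 34^29 (mod 59).
34^2 ≡ 35 (mod 59)
34^4 ≡ 45 (mod 59)
34^8 ≡ 19 (mod 59)
34^16 ≡ 7 (mod 59)
34^29 = 34^(16+8+4+1) ≡ 58 (mod 59).
Result is 58 ≡ −1, so (-25/59) = −1.

-1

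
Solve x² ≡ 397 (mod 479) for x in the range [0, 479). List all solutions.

Since 479 ≡ 3 (mod 4), a square root of 397 is 397^((479+1)/4) = 397^120 mod 479.
Repeated squaring: 397^2≡18, 397^4≡324, 397^8≡75, 397^16≡356, 397^32≡280, 397^64≡323 (mod 479).
397^120 = 397^(64+32+16+8) ≡ 267 (mod 479).
Check: 267² = 71289 ≡ 397 (mod 479). The two roots are 212 and 267.

212, 267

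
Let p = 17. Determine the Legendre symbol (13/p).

1

Reciprocity: 13 ≡ 1 and 17 ≡ 1 (mod 4), so (13/17) = +(17/13).
Reduce top mod 13: now compute (4/13).
Pull out 2^2: since 13 ≡ 5 (mod 8), (2/13) = -1, so (2/13)^2 = +1.
Reached (1/13) = 1. Collecting the sign flips along the way, the symbol is +1.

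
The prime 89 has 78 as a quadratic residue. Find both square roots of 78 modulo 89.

16, 73

89 ≡ 1 (mod 4), so we find a root by search.
Trying successive values, 16² = 256 ≡ 78 (mod 89). The other root is 89 − 16 = 73.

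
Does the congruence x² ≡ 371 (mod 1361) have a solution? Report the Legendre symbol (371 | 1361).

-1

Reciprocity: 371 ≡ 3 and 1361 ≡ 1 (mod 4), so (371/1361) = +(1361/371).
Reduce top mod 371: now compute (248/371).
Pull out 2^3: since 371 ≡ 3 (mod 8), (2/371) = -1, so (2/371)^3 = -1.
Reciprocity: 31 ≡ 3 and 371 ≡ 3 (mod 4), so (31/371) = −(371/31).
Reduce top mod 31: now compute (30/31).
Pull out 2: since 31 ≡ 7 (mod 8), (2/31) = +1.
Reciprocity: 15 ≡ 3 and 31 ≡ 3 (mod 4), so (15/31) = −(31/15).
Reduce top mod 15: now compute (1/15).
Reached (1/15) = 1. Collecting the sign flips along the way, the symbol is -1.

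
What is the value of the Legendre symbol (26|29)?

Pull out 2: since 29 ≡ 5 (mod 8), (2/29) = -1.
Reciprocity: 13 ≡ 1 and 29 ≡ 1 (mod 4), so (13/29) = +(29/13).
Reduce top mod 13: now compute (3/13).
Reciprocity: 3 ≡ 3 and 13 ≡ 1 (mod 4), so (3/13) = +(13/3).
Reduce top mod 3: now compute (1/3).
Reached (1/3) = 1. Collecting the sign flips along the way, the symbol is -1.

-1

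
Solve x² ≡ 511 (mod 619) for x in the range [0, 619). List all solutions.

65, 554

Since 619 ≡ 3 (mod 4), a square root of 511 is 511^((619+1)/4) = 511^155 mod 619.
Repeated squaring: 511^2≡522, 511^4≡124, 511^8≡520, 511^16≡516, 511^32≡86, 511^64≡587, 511^128≡405 (mod 619).
511^155 = 511^(128+16+8+2+1) ≡ 554 (mod 619).
Check: 554² = 306916 ≡ 511 (mod 619). The two roots are 65 and 554.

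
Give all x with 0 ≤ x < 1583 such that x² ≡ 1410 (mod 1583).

Since 1583 ≡ 3 (mod 4), a square root of 1410 is 1410^((1583+1)/4) = 1410^396 mod 1583.
Repeated squaring: 1410^2≡1435, 1410^4≡1325, 1410^8≡78, 1410^16≡1335, 1410^32≡1350, 1410^64≡467, 1410^128≡1218, 1410^256≡253 (mod 1583).
1410^396 = 1410^(256+128+8+4) ≡ 594 (mod 1583).
Check: 594² = 352836 ≡ 1410 (mod 1583). The two roots are 594 and 989.

594, 989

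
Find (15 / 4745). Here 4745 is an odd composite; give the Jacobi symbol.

Reciprocity: 15 ≡ 3 and 4745 ≡ 1 (mod 4), so (15/4745) = +(4745/15).
Reduce top mod 15: now compute (5/15).
Reciprocity: 5 ≡ 1 and 15 ≡ 3 (mod 4), so (5/15) = +(15/5).
Reduce top mod 5: now compute (0/5).
Top reduces to 0: gcd > 1, so the symbol is 0.

0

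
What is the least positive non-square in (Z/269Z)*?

2

(2/269) = −1, so 2 is the smallest positive non-residue mod 269.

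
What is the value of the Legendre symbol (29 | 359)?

-1

Reciprocity: 29 ≡ 1 and 359 ≡ 3 (mod 4), so (29/359) = +(359/29).
Reduce top mod 29: now compute (11/29).
Reciprocity: 11 ≡ 3 and 29 ≡ 1 (mod 4), so (11/29) = +(29/11).
Reduce top mod 11: now compute (7/11).
Reciprocity: 7 ≡ 3 and 11 ≡ 3 (mod 4), so (7/11) = −(11/7).
Reduce top mod 7: now compute (4/7).
Pull out 2^2: since 7 ≡ 7 (mod 8), (2/7) = +1, so (2/7)^2 = +1.
Reached (1/7) = 1. Collecting the sign flips along the way, the symbol is -1.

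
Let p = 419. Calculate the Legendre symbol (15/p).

Reciprocity: 15 ≡ 3 and 419 ≡ 3 (mod 4), so (15/419) = −(419/15).
Reduce top mod 15: now compute (14/15).
Pull out 2: since 15 ≡ 7 (mod 8), (2/15) = +1.
Reciprocity: 7 ≡ 3 and 15 ≡ 3 (mod 4), so (7/15) = −(15/7).
Reduce top mod 7: now compute (1/7).
Reached (1/7) = 1. Collecting the sign flips along the way, the symbol is +1.

1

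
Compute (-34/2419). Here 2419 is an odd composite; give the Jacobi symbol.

First reduce: -34 ≡ 2385 (mod 2419).
Reciprocity: 2385 ≡ 1 and 2419 ≡ 3 (mod 4), so (2385/2419) = +(2419/2385).
Reduce top mod 2385: now compute (34/2385).
Pull out 2: since 2385 ≡ 1 (mod 8), (2/2385) = +1.
Reciprocity: 17 ≡ 1 and 2385 ≡ 1 (mod 4), so (17/2385) = +(2385/17).
Reduce top mod 17: now compute (5/17).
Reciprocity: 5 ≡ 1 and 17 ≡ 1 (mod 4), so (5/17) = +(17/5).
Reduce top mod 5: now compute (2/5).
Pull out 2: since 5 ≡ 5 (mod 8), (2/5) = -1.
Reached (1/5) = 1. Collecting the sign flips along the way, the symbol is -1.

-1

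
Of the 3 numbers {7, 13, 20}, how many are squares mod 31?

2

(7/31) = +1 → QR.
(13/31) = -1 → non-residue.
(20/31) = +1 → QR.
Total quadratic residues among the 3: 2.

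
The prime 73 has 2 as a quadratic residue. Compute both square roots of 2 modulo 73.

73 ≡ 1 (mod 4), so we find a root by search.
Trying successive values, 32² = 1024 ≡ 2 (mod 73). The other root is 73 − 32 = 41.

32, 41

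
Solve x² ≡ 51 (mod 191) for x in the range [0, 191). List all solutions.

54, 137

Since 191 ≡ 3 (mod 4), a square root of 51 is 51^((191+1)/4) = 51^48 mod 191.
Repeated squaring: 51^2≡118, 51^4≡172, 51^8≡170, 51^16≡59, 51^32≡43 (mod 191).
51^48 = 51^(32+16) ≡ 54 (mod 191).
Check: 54² = 2916 ≡ 51 (mod 191). The two roots are 54 and 137.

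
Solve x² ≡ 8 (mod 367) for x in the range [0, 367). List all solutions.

Since 367 ≡ 3 (mod 4), a square root of 8 is 8^((367+1)/4) = 8^92 mod 367.
Repeated squaring: 8^2≡64, 8^4≡59, 8^8≡178, 8^16≡122, 8^32≡204, 8^64≡145 (mod 367).
8^92 = 8^(64+16+8+4) ≡ 209 (mod 367).
Check: 209² = 43681 ≡ 8 (mod 367). The two roots are 158 and 209.

158, 209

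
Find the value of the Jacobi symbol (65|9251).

-1

Reciprocity: 65 ≡ 1 and 9251 ≡ 3 (mod 4), so (65/9251) = +(9251/65).
Reduce top mod 65: now compute (21/65).
Reciprocity: 21 ≡ 1 and 65 ≡ 1 (mod 4), so (21/65) = +(65/21).
Reduce top mod 21: now compute (2/21).
Pull out 2: since 21 ≡ 5 (mod 8), (2/21) = -1.
Reached (1/21) = 1. Collecting the sign flips along the way, the symbol is -1.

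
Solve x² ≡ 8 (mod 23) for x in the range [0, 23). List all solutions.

Since 23 ≡ 3 (mod 4), a square root of 8 is 8^((23+1)/4) = 8^6 mod 23.
Repeated squaring: 8^2≡18, 8^4≡2 (mod 23).
8^6 = 8^(4+2) ≡ 13 (mod 23).
Check: 13² = 169 ≡ 8 (mod 23). The two roots are 10 and 13.

10, 13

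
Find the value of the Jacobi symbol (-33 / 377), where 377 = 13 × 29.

-1

First reduce: -33 ≡ 344 (mod 377).
Pull out 2^3: since 377 ≡ 1 (mod 8), (2/377) = +1, so (2/377)^3 = +1.
Reciprocity: 43 ≡ 3 and 377 ≡ 1 (mod 4), so (43/377) = +(377/43).
Reduce top mod 43: now compute (33/43).
Reciprocity: 33 ≡ 1 and 43 ≡ 3 (mod 4), so (33/43) = +(43/33).
Reduce top mod 33: now compute (10/33).
Pull out 2: since 33 ≡ 1 (mod 8), (2/33) = +1.
Reciprocity: 5 ≡ 1 and 33 ≡ 1 (mod 4), so (5/33) = +(33/5).
Reduce top mod 5: now compute (3/5).
Reciprocity: 3 ≡ 3 and 5 ≡ 1 (mod 4), so (3/5) = +(5/3).
Reduce top mod 3: now compute (2/3).
Pull out 2: since 3 ≡ 3 (mod 8), (2/3) = -1.
Reached (1/3) = 1. Collecting the sign flips along the way, the symbol is -1.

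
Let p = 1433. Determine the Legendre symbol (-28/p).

First reduce: -28 ≡ 1405 (mod 1433).
Reciprocity: 1405 ≡ 1 and 1433 ≡ 1 (mod 4), so (1405/1433) = +(1433/1405).
Reduce top mod 1405: now compute (28/1405).
Pull out 2^2: since 1405 ≡ 5 (mod 8), (2/1405) = -1, so (2/1405)^2 = +1.
Reciprocity: 7 ≡ 3 and 1405 ≡ 1 (mod 4), so (7/1405) = +(1405/7).
Reduce top mod 7: now compute (5/7).
Reciprocity: 5 ≡ 1 and 7 ≡ 3 (mod 4), so (5/7) = +(7/5).
Reduce top mod 5: now compute (2/5).
Pull out 2: since 5 ≡ 5 (mod 8), (2/5) = -1.
Reached (1/5) = 1. Collecting the sign flips along the way, the symbol is -1.

-1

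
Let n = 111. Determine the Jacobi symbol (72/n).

0

Pull out 2^3: since 111 ≡ 7 (mod 8), (2/111) = +1, so (2/111)^3 = +1.
Reciprocity: 9 ≡ 1 and 111 ≡ 3 (mod 4), so (9/111) = +(111/9).
Reduce top mod 9: now compute (3/9).
Reciprocity: 3 ≡ 3 and 9 ≡ 1 (mod 4), so (3/9) = +(9/3).
Reduce top mod 3: now compute (0/3).
Top reduces to 0: gcd > 1, so the symbol is 0.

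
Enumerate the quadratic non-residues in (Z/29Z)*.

Square k = 1,…,14 (k and 29−k give the same square):
1²=1, 2²=4, 3²=9, 4²=16, 5²=25, 6²≡7, 7²≡20, 8²≡6, 9²≡23, 10²≡13, 11²≡5, 12²≡28, 13²≡24, 14²≡22 (mod 29).
The residues are {1, 4, 5, 6, 7, 9, 13, 16, 20, 22, 23, 24, 25, 28}; the non-residues are the remaining 14 nonzero classes.

2, 3, 8, 10, 11, 12, 14, 15, 17, 18, 19, 21, 26, 27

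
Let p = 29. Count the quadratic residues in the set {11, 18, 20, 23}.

(11/29) = -1 → non-residue.
(18/29) = -1 → non-residue.
(20/29) = +1 → QR.
(23/29) = +1 → QR.
Total quadratic residues among the 4: 2.

2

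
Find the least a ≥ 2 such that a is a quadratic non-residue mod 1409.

3

(2/1409) = +1, so 2 is a residue.
(3/1409) = −1, so 3 is the smallest positive non-residue mod 1409.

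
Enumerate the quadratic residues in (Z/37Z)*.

Square k = 1,…,18 (k and 37−k give the same square):
1²=1, 2²=4, 3²=9, 4²=16, 5²=25, 6²=36, 7²≡12, 8²≡27, 9²≡7, 10²≡26, 11²≡10, 12²≡33, 13²≡21, 14²≡11, 15²≡3, 16²≡34, 17²≡30, 18²≡28 (mod 37).
So the quadratic residues mod 37 are {1, 3, 4, 7, 9, 10, 11, 12, 16, 21, 25, 26, 27, 28, 30, 33, 34, 36}.

1,3,4,7,9,10,11,12,16,21,25,26,27,28,30,33,34,36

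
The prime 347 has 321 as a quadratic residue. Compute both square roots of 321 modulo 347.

93, 254

Since 347 ≡ 3 (mod 4), a square root of 321 is 321^((347+1)/4) = 321^87 mod 347.
Repeated squaring: 321^2≡329, 321^4≡324, 321^8≡182, 321^16≡159, 321^32≡297, 321^64≡71 (mod 347).
321^87 = 321^(64+16+4+2+1) ≡ 93 (mod 347).
Check: 93² = 8649 ≡ 321 (mod 347). The two roots are 93 and 254.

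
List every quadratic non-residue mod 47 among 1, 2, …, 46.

5 10 11 13 15 19 20 22 23 26 29 30 31 33 35 38 39 40 41 43 44 45 46

Square k = 1,…,23 (k and 47−k give the same square):
1²=1, 2²=4, 3²=9, 4²=16, 5²=25, 6²=36, 7²≡2, 8²≡17, 9²≡34, 10²≡6, 11²≡27, 12²≡3, 13²≡28, 14²≡8, 15²≡37, 16²≡21, 17²≡7, 18²≡42, 19²≡32, 20²≡24, 21²≡18, 22²≡14, 23²≡12 (mod 47).
The residues are {1, 2, 3, 4, 6, 7, 8, 9, 12, 14, 16, 17, 18, 21, 24, 25, 27, 28, 32, 34, 36, 37, 42}; the non-residues are the remaining 23 nonzero classes.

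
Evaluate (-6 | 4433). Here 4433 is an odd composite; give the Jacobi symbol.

First reduce: -6 ≡ 4427 (mod 4433).
Reciprocity: 4427 ≡ 3 and 4433 ≡ 1 (mod 4), so (4427/4433) = +(4433/4427).
Reduce top mod 4427: now compute (6/4427).
Pull out 2: since 4427 ≡ 3 (mod 8), (2/4427) = -1.
Reciprocity: 3 ≡ 3 and 4427 ≡ 3 (mod 4), so (3/4427) = −(4427/3).
Reduce top mod 3: now compute (2/3).
Pull out 2: since 3 ≡ 3 (mod 8), (2/3) = -1.
Reached (1/3) = 1. Collecting the sign flips along the way, the symbol is -1.

-1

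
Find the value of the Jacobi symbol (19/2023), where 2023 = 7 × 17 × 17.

Reciprocity: 19 ≡ 3 and 2023 ≡ 3 (mod 4), so (19/2023) = −(2023/19).
Reduce top mod 19: now compute (9/19).
Reciprocity: 9 ≡ 1 and 19 ≡ 3 (mod 4), so (9/19) = +(19/9).
Reduce top mod 9: now compute (1/9).
Reached (1/9) = 1. Collecting the sign flips along the way, the symbol is -1.

-1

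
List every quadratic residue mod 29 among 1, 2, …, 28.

Square k = 1,…,14 (k and 29−k give the same square):
1²=1, 2²=4, 3²=9, 4²=16, 5²=25, 6²≡7, 7²≡20, 8²≡6, 9²≡23, 10²≡13, 11²≡5, 12²≡28, 13²≡24, 14²≡22 (mod 29).
So the quadratic residues mod 29 are {1, 4, 5, 6, 7, 9, 13, 16, 20, 22, 23, 24, 25, 28}.

1,4,5,6,7,9,13,16,20,22,23,24,25,28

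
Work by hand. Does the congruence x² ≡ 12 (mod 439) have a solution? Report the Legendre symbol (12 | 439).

Pull out 2^2: since 439 ≡ 7 (mod 8), (2/439) = +1, so (2/439)^2 = +1.
Reciprocity: 3 ≡ 3 and 439 ≡ 3 (mod 4), so (3/439) = −(439/3).
Reduce top mod 3: now compute (1/3).
Reached (1/3) = 1. Collecting the sign flips along the way, the symbol is -1.

-1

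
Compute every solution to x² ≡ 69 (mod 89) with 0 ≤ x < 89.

89 ≡ 1 (mod 4), so we find a root by search.
Trying successive values, 43² = 1849 ≡ 69 (mod 89). The other root is 89 − 43 = 46.

43, 46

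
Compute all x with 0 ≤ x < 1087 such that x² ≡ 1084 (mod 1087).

Since 1087 ≡ 3 (mod 4), a square root of 1084 is 1084^((1087+1)/4) = 1084^272 mod 1087.
Repeated squaring: 1084^2≡9, 1084^4≡81, 1084^8≡39, 1084^16≡434, 1084^32≡305, 1084^64≡630, 1084^128≡145, 1084^256≡372 (mod 1087).
1084^272 = 1084^(256+16) ≡ 572 (mod 1087).
Check: 572² = 327184 ≡ 1084 (mod 1087). The two roots are 515 and 572.

515, 572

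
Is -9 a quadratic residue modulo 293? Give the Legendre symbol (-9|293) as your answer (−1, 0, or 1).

1

Euler's criterion: (-9/293) ≡ 284^146 (mod 293).
284^2 ≡ 81 (mod 293)
284^4 ≡ 115 (mod 293)
284^8 ≡ 40 (mod 293)
284^16 ≡ 135 (mod 293)
284^32 ≡ 59 (mod 293)
284^64 ≡ 258 (mod 293)
284^128 ≡ 53 (mod 293)
284^146 = 284^(128+16+2) ≡ 1 (mod 293).
Result is 1, so (-9/293) = 1.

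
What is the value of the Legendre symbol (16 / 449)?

Pull out 2^4: since 449 ≡ 1 (mod 8), (2/449) = +1, so (2/449)^4 = +1.
Reached (1/449) = 1. Collecting the sign flips along the way, the symbol is +1.

1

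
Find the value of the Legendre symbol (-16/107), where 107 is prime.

-1

First reduce: -16 ≡ 91 (mod 107).
Reciprocity: 91 ≡ 3 and 107 ≡ 3 (mod 4), so (91/107) = −(107/91).
Reduce top mod 91: now compute (16/91).
Pull out 2^4: since 91 ≡ 3 (mod 8), (2/91) = -1, so (2/91)^4 = +1.
Reached (1/91) = 1. Collecting the sign flips along the way, the symbol is -1.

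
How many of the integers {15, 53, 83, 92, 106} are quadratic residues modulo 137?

(15/137) = +1 → QR.
(53/137) = -1 → non-residue.
(83/137) = -1 → non-residue.
(92/137) = -1 → non-residue.
(106/137) = -1 → non-residue.
Total quadratic residues among the 5: 1.

1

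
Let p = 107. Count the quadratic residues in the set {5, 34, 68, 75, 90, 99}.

4

(5/107) = -1 → non-residue.
(34/107) = +1 → QR.
(68/107) = -1 → non-residue.
(75/107) = +1 → QR.
(90/107) = +1 → QR.
(99/107) = +1 → QR.
Total quadratic residues among the 6: 4.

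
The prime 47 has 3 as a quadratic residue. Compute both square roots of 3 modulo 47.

12, 35

Since 47 ≡ 3 (mod 4), a square root of 3 is 3^((47+1)/4) = 3^12 mod 47.
Repeated squaring: 3^2≡9, 3^4≡34, 3^8≡28 (mod 47).
3^12 = 3^(8+4) ≡ 12 (mod 47).
Check: 12² = 144 ≡ 3 (mod 47). The two roots are 12 and 35.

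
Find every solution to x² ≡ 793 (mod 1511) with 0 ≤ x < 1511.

Since 1511 ≡ 3 (mod 4), a square root of 793 is 793^((1511+1)/4) = 793^378 mod 1511.
Repeated squaring: 793^2≡273, 793^4≡490, 793^8≡1362, 793^16≡1047, 793^32≡734, 793^64≡840, 793^128≡1474, 793^256≡1369 (mod 1511).
793^378 = 793^(256+64+32+16+8+2) ≡ 48 (mod 1511).
Check: 48² = 2304 ≡ 793 (mod 1511). The two roots are 48 and 1463.

48, 1463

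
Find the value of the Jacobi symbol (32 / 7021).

Pull out 2^5: since 7021 ≡ 5 (mod 8), (2/7021) = -1, so (2/7021)^5 = -1.
Reached (1/7021) = 1. Collecting the sign flips along the way, the symbol is -1.

-1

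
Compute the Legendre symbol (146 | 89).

1

Euler's criterion: (146/89) ≡ 57^44 (mod 89).
57^2 ≡ 45 (mod 89)
57^4 ≡ 67 (mod 89)
57^8 ≡ 39 (mod 89)
57^16 ≡ 8 (mod 89)
57^32 ≡ 64 (mod 89)
57^44 = 57^(32+8+4) ≡ 1 (mod 89).
Result is 1, so (146/89) = 1.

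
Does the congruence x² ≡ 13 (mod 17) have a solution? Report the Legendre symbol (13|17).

1

Euler's criterion: (13/17) ≡ 13^8 (mod 17).
13^2 ≡ 16 (mod 17)
13^4 ≡ 1 (mod 17)
13^8 ≡ 1 (mod 17)
13^8 = 13^(8) ≡ 1 (mod 17).
Result is 1, so (13/17) = 1.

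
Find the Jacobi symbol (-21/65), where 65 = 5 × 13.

First reduce: -21 ≡ 44 (mod 65).
Pull out 2^2: since 65 ≡ 1 (mod 8), (2/65) = +1, so (2/65)^2 = +1.
Reciprocity: 11 ≡ 3 and 65 ≡ 1 (mod 4), so (11/65) = +(65/11).
Reduce top mod 11: now compute (10/11).
Pull out 2: since 11 ≡ 3 (mod 8), (2/11) = -1.
Reciprocity: 5 ≡ 1 and 11 ≡ 3 (mod 4), so (5/11) = +(11/5).
Reduce top mod 5: now compute (1/5).
Reached (1/5) = 1. Collecting the sign flips along the way, the symbol is -1.

-1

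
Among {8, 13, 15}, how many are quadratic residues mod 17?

3

(8/17) = +1 → QR.
(13/17) = +1 → QR.
(15/17) = +1 → QR.
Total quadratic residues among the 3: 3.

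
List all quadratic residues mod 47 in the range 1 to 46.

Square k = 1,…,23 (k and 47−k give the same square):
1²=1, 2²=4, 3²=9, 4²=16, 5²=25, 6²=36, 7²≡2, 8²≡17, 9²≡34, 10²≡6, 11²≡27, 12²≡3, 13²≡28, 14²≡8, 15²≡37, 16²≡21, 17²≡7, 18²≡42, 19²≡32, 20²≡24, 21²≡18, 22²≡14, 23²≡12 (mod 47).
So the quadratic residues mod 47 are {1, 2, 3, 4, 6, 7, 8, 9, 12, 14, 16, 17, 18, 21, 24, 25, 27, 28, 32, 34, 36, 37, 42}.

1, 2, 3, 4, 6, 7, 8, 9, 12, 14, 16, 17, 18, 21, 24, 25, 27, 28, 32, 34, 36, 37, 42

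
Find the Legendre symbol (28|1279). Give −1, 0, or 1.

1

Pull out 2^2: since 1279 ≡ 7 (mod 8), (2/1279) = +1, so (2/1279)^2 = +1.
Reciprocity: 7 ≡ 3 and 1279 ≡ 3 (mod 4), so (7/1279) = −(1279/7).
Reduce top mod 7: now compute (5/7).
Reciprocity: 5 ≡ 1 and 7 ≡ 3 (mod 4), so (5/7) = +(7/5).
Reduce top mod 5: now compute (2/5).
Pull out 2: since 5 ≡ 5 (mod 8), (2/5) = -1.
Reached (1/5) = 1. Collecting the sign flips along the way, the symbol is +1.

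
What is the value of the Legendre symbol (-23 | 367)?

First reduce: -23 ≡ 344 (mod 367).
Pull out 2^3: since 367 ≡ 7 (mod 8), (2/367) = +1, so (2/367)^3 = +1.
Reciprocity: 43 ≡ 3 and 367 ≡ 3 (mod 4), so (43/367) = −(367/43).
Reduce top mod 43: now compute (23/43).
Reciprocity: 23 ≡ 3 and 43 ≡ 3 (mod 4), so (23/43) = −(43/23).
Reduce top mod 23: now compute (20/23).
Pull out 2^2: since 23 ≡ 7 (mod 8), (2/23) = +1, so (2/23)^2 = +1.
Reciprocity: 5 ≡ 1 and 23 ≡ 3 (mod 4), so (5/23) = +(23/5).
Reduce top mod 5: now compute (3/5).
Reciprocity: 3 ≡ 3 and 5 ≡ 1 (mod 4), so (3/5) = +(5/3).
Reduce top mod 3: now compute (2/3).
Pull out 2: since 3 ≡ 3 (mod 8), (2/3) = -1.
Reached (1/3) = 1. Collecting the sign flips along the way, the symbol is -1.

-1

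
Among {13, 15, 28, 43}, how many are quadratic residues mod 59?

(13/59) = -1 → non-residue.
(15/59) = +1 → QR.
(28/59) = +1 → QR.
(43/59) = -1 → non-residue.
Total quadratic residues among the 4: 2.

2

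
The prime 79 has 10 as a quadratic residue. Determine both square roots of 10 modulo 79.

Since 79 ≡ 3 (mod 4), a square root of 10 is 10^((79+1)/4) = 10^20 mod 79.
Repeated squaring: 10^2≡21, 10^4≡46, 10^8≡62, 10^16≡52 (mod 79).
10^20 = 10^(16+4) ≡ 22 (mod 79).
Check: 22² = 484 ≡ 10 (mod 79). The two roots are 22 and 57.

22, 57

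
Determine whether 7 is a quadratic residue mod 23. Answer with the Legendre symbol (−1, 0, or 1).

-1

Reciprocity: 7 ≡ 3 and 23 ≡ 3 (mod 4), so (7/23) = −(23/7).
Reduce top mod 7: now compute (2/7).
Pull out 2: since 7 ≡ 7 (mod 8), (2/7) = +1.
Reached (1/7) = 1. Collecting the sign flips along the way, the symbol is -1.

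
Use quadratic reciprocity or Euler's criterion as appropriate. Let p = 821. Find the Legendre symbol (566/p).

1

Pull out 2: since 821 ≡ 5 (mod 8), (2/821) = -1.
Reciprocity: 283 ≡ 3 and 821 ≡ 1 (mod 4), so (283/821) = +(821/283).
Reduce top mod 283: now compute (255/283).
Reciprocity: 255 ≡ 3 and 283 ≡ 3 (mod 4), so (255/283) = −(283/255).
Reduce top mod 255: now compute (28/255).
Pull out 2^2: since 255 ≡ 7 (mod 8), (2/255) = +1, so (2/255)^2 = +1.
Reciprocity: 7 ≡ 3 and 255 ≡ 3 (mod 4), so (7/255) = −(255/7).
Reduce top mod 7: now compute (3/7).
Reciprocity: 3 ≡ 3 and 7 ≡ 3 (mod 4), so (3/7) = −(7/3).
Reduce top mod 3: now compute (1/3).
Reached (1/3) = 1. Collecting the sign flips along the way, the symbol is +1.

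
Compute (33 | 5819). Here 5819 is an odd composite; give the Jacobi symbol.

Reciprocity: 33 ≡ 1 and 5819 ≡ 3 (mod 4), so (33/5819) = +(5819/33).
Reduce top mod 33: now compute (11/33).
Reciprocity: 11 ≡ 3 and 33 ≡ 1 (mod 4), so (11/33) = +(33/11).
Reduce top mod 11: now compute (0/11).
Top reduces to 0: gcd > 1, so the symbol is 0.

0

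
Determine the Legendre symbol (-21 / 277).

1

First reduce: -21 ≡ 256 (mod 277).
Pull out 2^8: since 277 ≡ 5 (mod 8), (2/277) = -1, so (2/277)^8 = +1.
Reached (1/277) = 1. Collecting the sign flips along the way, the symbol is +1.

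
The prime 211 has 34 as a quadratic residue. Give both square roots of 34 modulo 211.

Since 211 ≡ 3 (mod 4), a square root of 34 is 34^((211+1)/4) = 34^53 mod 211.
Repeated squaring: 34^2≡101, 34^4≡73, 34^8≡54, 34^16≡173, 34^32≡178 (mod 211).
34^53 = 34^(32+16+4+1) ≡ 178 (mod 211).
Check: 178² = 31684 ≡ 34 (mod 211). The two roots are 33 and 178.

33, 178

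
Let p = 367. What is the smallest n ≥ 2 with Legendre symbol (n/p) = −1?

(2/367) = +1, so 2 is a residue.
(3/367) = −1, so 3 is the smallest positive non-residue mod 367.

3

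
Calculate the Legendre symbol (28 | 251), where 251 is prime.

1

Euler's criterion: (28/251) ≡ 28^125 (mod 251).
28^2 ≡ 31 (mod 251)
28^4 ≡ 208 (mod 251)
28^8 ≡ 92 (mod 251)
28^16 ≡ 181 (mod 251)
28^32 ≡ 131 (mod 251)
28^64 ≡ 93 (mod 251)
28^125 = 28^(64+32+16+8+4+1) ≡ 1 (mod 251).
Result is 1, so (28/251) = 1.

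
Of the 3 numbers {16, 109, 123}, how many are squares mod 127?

1

(16/127) = +1 → QR.
(109/127) = -1 → non-residue.
(123/127) = -1 → non-residue.
Total quadratic residues among the 3: 1.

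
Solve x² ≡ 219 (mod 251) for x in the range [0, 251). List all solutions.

113, 138

Since 251 ≡ 3 (mod 4), a square root of 219 is 219^((251+1)/4) = 219^63 mod 251.
Repeated squaring: 219^2≡20, 219^4≡149, 219^8≡113, 219^16≡219, 219^32≡20 (mod 251).
219^63 = 219^(32+16+8+4+2+1) ≡ 113 (mod 251).
Check: 113² = 12769 ≡ 219 (mod 251). The two roots are 113 and 138.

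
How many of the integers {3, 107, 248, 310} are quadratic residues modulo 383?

(3/383) = +1 → QR.
(107/383) = -1 → non-residue.
(248/383) = +1 → QR.
(310/383) = -1 → non-residue.
Total quadratic residues among the 4: 2.

2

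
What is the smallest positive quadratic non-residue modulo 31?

(2/31) = +1, so 2 is a residue.
(3/31) = −1, so 3 is the smallest positive non-residue mod 31.

3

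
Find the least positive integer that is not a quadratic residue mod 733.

(2/733) = −1, so 2 is the smallest positive non-residue mod 733.

2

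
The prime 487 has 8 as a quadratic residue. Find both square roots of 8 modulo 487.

182, 305

Since 487 ≡ 3 (mod 4), a square root of 8 is 8^((487+1)/4) = 8^122 mod 487.
Repeated squaring: 8^2≡64, 8^4≡200, 8^8≡66, 8^16≡460, 8^32≡242, 8^64≡124 (mod 487).
8^122 = 8^(64+32+16+8+2) ≡ 182 (mod 487).
Check: 182² = 33124 ≡ 8 (mod 487). The two roots are 182 and 305.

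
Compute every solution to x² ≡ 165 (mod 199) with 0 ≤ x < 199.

Since 199 ≡ 3 (mod 4), a square root of 165 is 165^((199+1)/4) = 165^50 mod 199.
Repeated squaring: 165^2≡161, 165^4≡51, 165^8≡14, 165^16≡196, 165^32≡9 (mod 199).
165^50 = 165^(32+16+2) ≡ 31 (mod 199).
Check: 31² = 961 ≡ 165 (mod 199). The two roots are 31 and 168.

31, 168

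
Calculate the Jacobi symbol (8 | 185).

Pull out 2^3: since 185 ≡ 1 (mod 8), (2/185) = +1, so (2/185)^3 = +1.
Reached (1/185) = 1. Collecting the sign flips along the way, the symbol is +1.

1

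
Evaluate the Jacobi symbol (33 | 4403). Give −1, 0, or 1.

Reciprocity: 33 ≡ 1 and 4403 ≡ 3 (mod 4), so (33/4403) = +(4403/33).
Reduce top mod 33: now compute (14/33).
Pull out 2: since 33 ≡ 1 (mod 8), (2/33) = +1.
Reciprocity: 7 ≡ 3 and 33 ≡ 1 (mod 4), so (7/33) = +(33/7).
Reduce top mod 7: now compute (5/7).
Reciprocity: 5 ≡ 1 and 7 ≡ 3 (mod 4), so (5/7) = +(7/5).
Reduce top mod 5: now compute (2/5).
Pull out 2: since 5 ≡ 5 (mod 8), (2/5) = -1.
Reached (1/5) = 1. Collecting the sign flips along the way, the symbol is -1.

-1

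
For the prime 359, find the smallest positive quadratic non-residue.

(2/359) = +1, so 2 is a residue.
(3/359) = +1, so 3 is a residue.
(4/359) = +1, so 4 is a residue.
(5/359) = +1, so 5 is a residue.
(6/359) = +1, so 6 is a residue.
(7/359) = −1, so 7 is the smallest positive non-residue mod 359.

7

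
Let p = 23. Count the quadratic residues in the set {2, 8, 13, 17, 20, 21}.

3

(2/23) = +1 → QR.
(8/23) = +1 → QR.
(13/23) = +1 → QR.
(17/23) = -1 → non-residue.
(20/23) = -1 → non-residue.
(21/23) = -1 → non-residue.
Total quadratic residues among the 6: 3.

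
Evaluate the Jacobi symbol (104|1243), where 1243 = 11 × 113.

1

Pull out 2^3: since 1243 ≡ 3 (mod 8), (2/1243) = -1, so (2/1243)^3 = -1.
Reciprocity: 13 ≡ 1 and 1243 ≡ 3 (mod 4), so (13/1243) = +(1243/13).
Reduce top mod 13: now compute (8/13).
Pull out 2^3: since 13 ≡ 5 (mod 8), (2/13) = -1, so (2/13)^3 = -1.
Reached (1/13) = 1. Collecting the sign flips along the way, the symbol is +1.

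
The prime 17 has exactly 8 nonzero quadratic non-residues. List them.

Square k = 1,…,8 (k and 17−k give the same square):
1²=1, 2²=4, 3²=9, 4²=16, 5²≡8, 6²≡2, 7²≡15, 8²≡13 (mod 17).
The residues are {1, 2, 4, 8, 9, 13, 15, 16}; the non-residues are the remaining 8 nonzero classes.

3, 5, 6, 7, 10, 11, 12, 14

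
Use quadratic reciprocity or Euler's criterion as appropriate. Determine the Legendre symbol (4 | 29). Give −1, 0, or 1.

Pull out 2^2: since 29 ≡ 5 (mod 8), (2/29) = -1, so (2/29)^2 = +1.
Reached (1/29) = 1. Collecting the sign flips along the way, the symbol is +1.

1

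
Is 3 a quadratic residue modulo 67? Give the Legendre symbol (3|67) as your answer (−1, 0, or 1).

-1

Reciprocity: 3 ≡ 3 and 67 ≡ 3 (mod 4), so (3/67) = −(67/3).
Reduce top mod 3: now compute (1/3).
Reached (1/3) = 1. Collecting the sign flips along the way, the symbol is -1.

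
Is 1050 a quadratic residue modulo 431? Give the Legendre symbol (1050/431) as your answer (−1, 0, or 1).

First reduce: 1050 ≡ 188 (mod 431).
Pull out 2^2: since 431 ≡ 7 (mod 8), (2/431) = +1, so (2/431)^2 = +1.
Reciprocity: 47 ≡ 3 and 431 ≡ 3 (mod 4), so (47/431) = −(431/47).
Reduce top mod 47: now compute (8/47).
Pull out 2^3: since 47 ≡ 7 (mod 8), (2/47) = +1, so (2/47)^3 = +1.
Reached (1/47) = 1. Collecting the sign flips along the way, the symbol is -1.

-1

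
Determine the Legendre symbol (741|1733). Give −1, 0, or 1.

Reciprocity: 741 ≡ 1 and 1733 ≡ 1 (mod 4), so (741/1733) = +(1733/741).
Reduce top mod 741: now compute (251/741).
Reciprocity: 251 ≡ 3 and 741 ≡ 1 (mod 4), so (251/741) = +(741/251).
Reduce top mod 251: now compute (239/251).
Reciprocity: 239 ≡ 3 and 251 ≡ 3 (mod 4), so (239/251) = −(251/239).
Reduce top mod 239: now compute (12/239).
Pull out 2^2: since 239 ≡ 7 (mod 8), (2/239) = +1, so (2/239)^2 = +1.
Reciprocity: 3 ≡ 3 and 239 ≡ 3 (mod 4), so (3/239) = −(239/3).
Reduce top mod 3: now compute (2/3).
Pull out 2: since 3 ≡ 3 (mod 8), (2/3) = -1.
Reached (1/3) = 1. Collecting the sign flips along the way, the symbol is -1.

-1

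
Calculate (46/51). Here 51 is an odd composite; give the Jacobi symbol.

-1

Pull out 2: since 51 ≡ 3 (mod 8), (2/51) = -1.
Reciprocity: 23 ≡ 3 and 51 ≡ 3 (mod 4), so (23/51) = −(51/23).
Reduce top mod 23: now compute (5/23).
Reciprocity: 5 ≡ 1 and 23 ≡ 3 (mod 4), so (5/23) = +(23/5).
Reduce top mod 5: now compute (3/5).
Reciprocity: 3 ≡ 3 and 5 ≡ 1 (mod 4), so (3/5) = +(5/3).
Reduce top mod 3: now compute (2/3).
Pull out 2: since 3 ≡ 3 (mod 8), (2/3) = -1.
Reached (1/3) = 1. Collecting the sign flips along the way, the symbol is -1.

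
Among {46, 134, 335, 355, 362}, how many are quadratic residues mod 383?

2

(46/383) = +1 → QR.
(134/383) = +1 → QR.
(335/383) = -1 → non-residue.
(355/383) = -1 → non-residue.
(362/383) = -1 → non-residue.
Total quadratic residues among the 5: 2.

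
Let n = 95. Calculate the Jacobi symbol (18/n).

Pull out 2: since 95 ≡ 7 (mod 8), (2/95) = +1.
Reciprocity: 9 ≡ 1 and 95 ≡ 3 (mod 4), so (9/95) = +(95/9).
Reduce top mod 9: now compute (5/9).
Reciprocity: 5 ≡ 1 and 9 ≡ 1 (mod 4), so (5/9) = +(9/5).
Reduce top mod 5: now compute (4/5).
Pull out 2^2: since 5 ≡ 5 (mod 8), (2/5) = -1, so (2/5)^2 = +1.
Reached (1/5) = 1. Collecting the sign flips along the way, the symbol is +1.

1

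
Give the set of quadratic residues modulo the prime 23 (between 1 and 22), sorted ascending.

Square k = 1,…,11 (k and 23−k give the same square):
1²=1, 2²=4, 3²=9, 4²=16, 5²≡2, 6²≡13, 7²≡3, 8²≡18, 9²≡12, 10²≡8, 11²≡6 (mod 23).
So the quadratic residues mod 23 are {1, 2, 3, 4, 6, 8, 9, 12, 13, 16, 18}.

1,2,3,4,6,8,9,12,13,16,18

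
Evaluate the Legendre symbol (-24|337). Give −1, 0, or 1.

First reduce: -24 ≡ 313 (mod 337).
Reciprocity: 313 ≡ 1 and 337 ≡ 1 (mod 4), so (313/337) = +(337/313).
Reduce top mod 313: now compute (24/313).
Pull out 2^3: since 313 ≡ 1 (mod 8), (2/313) = +1, so (2/313)^3 = +1.
Reciprocity: 3 ≡ 3 and 313 ≡ 1 (mod 4), so (3/313) = +(313/3).
Reduce top mod 3: now compute (1/3).
Reached (1/3) = 1. Collecting the sign flips along the way, the symbol is +1.

1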